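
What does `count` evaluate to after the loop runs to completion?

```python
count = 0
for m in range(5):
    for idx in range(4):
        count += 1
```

Let's trace through this code step by step.

Initialize: count = 0
Entering loop: for m in range(5):
After iteration 1: m = 0, count = 4
After iteration 2: m = 1, count = 8
After iteration 3: m = 2, count = 12
After iteration 4: m = 3, count = 16
After iteration 5: m = 4, count = 20
Loop ends.

Final answer: 20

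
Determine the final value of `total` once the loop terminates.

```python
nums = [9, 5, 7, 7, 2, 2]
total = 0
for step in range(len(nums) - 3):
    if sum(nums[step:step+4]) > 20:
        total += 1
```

Let's trace through this code step by step.

Initialize: nums = [9, 5, 7, 7, 2, 2]
Initialize: total = 0
Entering loop: for step in range(len(nums) - 3):
After iteration 1: step = 0, total = 1
After iteration 2: step = 1, total = 2
After iteration 3: step = 2, total = 2
Loop ends.

Final answer: 2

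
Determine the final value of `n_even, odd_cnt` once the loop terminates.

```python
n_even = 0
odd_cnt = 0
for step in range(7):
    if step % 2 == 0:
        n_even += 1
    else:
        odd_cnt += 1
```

Let's trace through this code step by step.

Initialize: n_even = 0
Initialize: odd_cnt = 0
Entering loop: for step in range(7):
After iteration 1: step = 0, n_even = 1, odd_cnt = 0
After iteration 2: step = 1, n_even = 1, odd_cnt = 1
After iteration 3: step = 2, n_even = 2, odd_cnt = 1
After iteration 4: step = 3, n_even = 2, odd_cnt = 2
After iteration 5: step = 4, n_even = 3, odd_cnt = 2
After iteration 6: step = 5, n_even = 3, odd_cnt = 3
After iteration 7: step = 6, n_even = 4, odd_cnt = 3
Loop ends.

Final answer: 4, 3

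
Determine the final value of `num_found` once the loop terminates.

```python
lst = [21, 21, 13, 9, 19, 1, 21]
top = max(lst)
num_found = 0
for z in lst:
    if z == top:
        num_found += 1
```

Let's trace through this code step by step.

Initialize: lst = [21, 21, 13, 9, 19, 1, 21]
Initialize: top = 21
Initialize: num_found = 0
Entering loop: for z in lst:
After iteration 1: z = 21, num_found = 1
After iteration 2: z = 21, num_found = 2
After iteration 3: z = 13, num_found = 2
After iteration 4: z = 9, num_found = 2
After iteration 5: z = 19, num_found = 2
After iteration 6: z = 1, num_found = 2
After iteration 7: z = 21, num_found = 3
Loop ends.

Final answer: 3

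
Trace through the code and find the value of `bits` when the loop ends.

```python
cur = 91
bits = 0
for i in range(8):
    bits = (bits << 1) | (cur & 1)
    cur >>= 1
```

Let's trace through this code step by step.

Initialize: cur = 91
Initialize: bits = 0
Entering loop: for i in range(8):
After iteration 1: i = 0, cur = 45, bits = 1
After iteration 2: i = 1, cur = 22, bits = 3
After iteration 3: i = 2, cur = 11, bits = 6
After iteration 4: i = 3, cur = 5, bits = 13
After iteration 5: i = 4, cur = 2, bits = 27
After iteration 6: i = 5, cur = 1, bits = 54
After iteration 7: i = 6, cur = 0, bits = 109
After iteration 8: i = 7, cur = 0, bits = 218
Loop ends.

Final answer: 218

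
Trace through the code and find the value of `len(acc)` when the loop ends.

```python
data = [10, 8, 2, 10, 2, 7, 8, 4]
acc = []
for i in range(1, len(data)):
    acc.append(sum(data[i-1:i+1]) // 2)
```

Let's trace through this code step by step.

Initialize: data = [10, 8, 2, 10, 2, 7, 8, 4]
Initialize: acc = []
Entering loop: for i in range(1, len(data)):
After iteration 1: i = 1, acc = [9]
After iteration 2: i = 2, acc = [9, 5]
After iteration 3: i = 3, acc = [9, 5, 6]
After iteration 4: i = 4, acc = [9, 5, 6, 6]
After iteration 5: i = 5, acc = [9, 5, 6, 6, 4]
After iteration 6: i = 6, acc = [9, 5, 6, 6, 4, 7]
After iteration 7: i = 7, acc = [9, 5, 6, 6, 4, 7, 6]
Loop ends.
len(acc) = 7

Final answer: 7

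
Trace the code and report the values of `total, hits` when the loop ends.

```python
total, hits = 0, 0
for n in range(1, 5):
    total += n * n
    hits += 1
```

Let's trace through this code step by step.

Initialize: total = 0
Initialize: hits = 0
Entering loop: for n in range(1, 5):
After iteration 1: n = 1, total = 1, hits = 1
After iteration 2: n = 2, total = 5, hits = 2
After iteration 3: n = 3, total = 14, hits = 3
After iteration 4: n = 4, total = 30, hits = 4
Loop ends.

Final answer: 30, 4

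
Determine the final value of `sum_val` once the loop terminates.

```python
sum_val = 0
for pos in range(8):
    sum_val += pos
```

Let's trace through this code step by step.

Initialize: sum_val = 0
Entering loop: for pos in range(8):
After iteration 1: pos = 0, sum_val = 0
After iteration 2: pos = 1, sum_val = 1
After iteration 3: pos = 2, sum_val = 3
After iteration 4: pos = 3, sum_val = 6
After iteration 5: pos = 4, sum_val = 10
After iteration 6: pos = 5, sum_val = 15
After iteration 7: pos = 6, sum_val = 21
After iteration 8: pos = 7, sum_val = 28
Loop ends.

Final answer: 28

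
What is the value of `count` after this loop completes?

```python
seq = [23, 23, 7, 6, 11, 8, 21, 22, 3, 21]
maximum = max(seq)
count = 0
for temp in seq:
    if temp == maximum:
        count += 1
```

Let's trace through this code step by step.

Initialize: seq = [23, 23, 7, 6, 11, 8, 21, 22, 3, 21]
Initialize: maximum = 23
Initialize: count = 0
Entering loop: for temp in seq:
After iteration 1: temp = 23, count = 1
After iteration 2: temp = 23, count = 2
After iteration 3: temp = 7, count = 2
After iteration 4: temp = 6, count = 2
After iteration 5: temp = 11, count = 2
After iteration 6: temp = 8, count = 2
After iteration 7: temp = 21, count = 2
After iteration 8: temp = 22, count = 2
After iteration 9: temp = 3, count = 2
After iteration 10: temp = 21, count = 2
Loop ends.

Final answer: 2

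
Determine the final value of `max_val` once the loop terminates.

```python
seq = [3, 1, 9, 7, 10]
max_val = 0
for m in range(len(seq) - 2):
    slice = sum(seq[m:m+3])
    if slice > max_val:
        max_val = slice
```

Let's trace through this code step by step.

Initialize: seq = [3, 1, 9, 7, 10]
Initialize: max_val = 0
Entering loop: for m in range(len(seq) - 2):
After iteration 1: m = 0, max_val = 13, slice = 13
After iteration 2: m = 1, max_val = 17, slice = 17
After iteration 3: m = 2, max_val = 26, slice = 26
Loop ends.

Final answer: 26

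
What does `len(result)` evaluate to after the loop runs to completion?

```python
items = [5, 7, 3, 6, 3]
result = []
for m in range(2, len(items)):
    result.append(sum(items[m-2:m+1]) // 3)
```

Let's trace through this code step by step.

Initialize: items = [5, 7, 3, 6, 3]
Initialize: result = []
Entering loop: for m in range(2, len(items)):
After iteration 1: m = 2, result = [5]
After iteration 2: m = 3, result = [5, 5]
After iteration 3: m = 4, result = [5, 5, 4]
Loop ends.
len(result) = 3

Final answer: 3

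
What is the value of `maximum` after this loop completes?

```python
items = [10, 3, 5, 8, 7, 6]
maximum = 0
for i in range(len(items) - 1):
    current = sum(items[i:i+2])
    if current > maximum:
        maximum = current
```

Let's trace through this code step by step.

Initialize: items = [10, 3, 5, 8, 7, 6]
Initialize: maximum = 0
Entering loop: for i in range(len(items) - 1):
After iteration 1: i = 0, maximum = 13, current = 13
After iteration 2: i = 1, maximum = 13, current = 8
After iteration 3: i = 2, maximum = 13, current = 13
After iteration 4: i = 3, maximum = 15, current = 15
After iteration 5: i = 4, maximum = 15, current = 13
Loop ends.

Final answer: 15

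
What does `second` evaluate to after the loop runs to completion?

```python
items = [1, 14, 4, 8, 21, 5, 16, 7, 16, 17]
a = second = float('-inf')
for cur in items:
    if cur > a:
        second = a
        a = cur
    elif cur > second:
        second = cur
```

Let's trace through this code step by step.

Initialize: items = [1, 14, 4, 8, 21, 5, 16, 7, 16, 17]
Initialize: a = -inf
Initialize: second = -inf
Entering loop: for cur in items:
After iteration 1: cur = 1, a = 1, second = -inf
After iteration 2: cur = 14, a = 14, second = 1
After iteration 3: cur = 4, a = 14, second = 4
After iteration 4: cur = 8, a = 14, second = 8
After iteration 5: cur = 21, a = 21, second = 14
After iteration 6: cur = 5, a = 21, second = 14
After iteration 7: cur = 16, a = 21, second = 16
After iteration 8: cur = 7, a = 21, second = 16
After iteration 9: cur = 16, a = 21, second = 16
After iteration 10: cur = 17, a = 21, second = 17
Loop ends.

Final answer: 17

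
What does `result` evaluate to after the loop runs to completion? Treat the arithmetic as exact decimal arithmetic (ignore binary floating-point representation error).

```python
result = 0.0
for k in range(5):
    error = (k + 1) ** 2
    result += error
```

Let's trace through this code step by step.

Initialize: result = 0.0
Entering loop: for k in range(5):
After iteration 1: k = 0, result = 1.0, error = 1
After iteration 2: k = 1, result = 5.0, error = 4
After iteration 3: k = 2, result = 14.0, error = 9
After iteration 4: k = 3, result = 30.0, error = 16
After iteration 5: k = 4, result = 55.0, error = 25
Loop ends.

Final answer: 55.0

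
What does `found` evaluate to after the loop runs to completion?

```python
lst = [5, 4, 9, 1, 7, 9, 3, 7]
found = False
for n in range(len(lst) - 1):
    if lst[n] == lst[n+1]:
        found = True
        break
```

Let's trace through this code step by step.

Initialize: lst = [5, 4, 9, 1, 7, 9, 3, 7]
Initialize: found = False
Entering loop: for n in range(len(lst) - 1):
After iteration 1: n = 0, found = False
After iteration 2: n = 1, found = False
After iteration 3: n = 2, found = False
After iteration 4: n = 3, found = False
After iteration 5: n = 4, found = False
After iteration 6: n = 5, found = False
After iteration 7: n = 6, found = False
Loop ends.

Final answer: False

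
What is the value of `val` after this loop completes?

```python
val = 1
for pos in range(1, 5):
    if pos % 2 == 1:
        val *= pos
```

Let's trace through this code step by step.

Initialize: val = 1
Entering loop: for pos in range(1, 5):
After iteration 1: pos = 1, val = 1
After iteration 2: pos = 2, val = 1
After iteration 3: pos = 3, val = 3
After iteration 4: pos = 4, val = 3
Loop ends.

Final answer: 3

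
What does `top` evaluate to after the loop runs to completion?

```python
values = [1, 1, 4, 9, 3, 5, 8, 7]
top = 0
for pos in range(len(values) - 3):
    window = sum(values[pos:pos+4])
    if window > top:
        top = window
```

Let's trace through this code step by step.

Initialize: values = [1, 1, 4, 9, 3, 5, 8, 7]
Initialize: top = 0
Entering loop: for pos in range(len(values) - 3):
After iteration 1: pos = 0, top = 15, window = 15
After iteration 2: pos = 1, top = 17, window = 17
After iteration 3: pos = 2, top = 21, window = 21
After iteration 4: pos = 3, top = 25, window = 25
After iteration 5: pos = 4, top = 25, window = 23
Loop ends.

Final answer: 25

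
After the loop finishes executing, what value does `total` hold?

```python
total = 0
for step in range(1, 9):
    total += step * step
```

Let's trace through this code step by step.

Initialize: total = 0
Entering loop: for step in range(1, 9):
After iteration 1: step = 1, total = 1
After iteration 2: step = 2, total = 5
After iteration 3: step = 3, total = 14
After iteration 4: step = 4, total = 30
After iteration 5: step = 5, total = 55
After iteration 6: step = 6, total = 91
After iteration 7: step = 7, total = 140
After iteration 8: step = 8, total = 204
Loop ends.

Final answer: 204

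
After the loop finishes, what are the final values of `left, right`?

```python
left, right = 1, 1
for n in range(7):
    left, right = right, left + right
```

Let's trace through this code step by step.

Initialize: left = 1
Initialize: right = 1
Entering loop: for n in range(7):
After iteration 1: n = 0, left = 1, right = 2
After iteration 2: n = 1, left = 2, right = 3
After iteration 3: n = 2, left = 3, right = 5
After iteration 4: n = 3, left = 5, right = 8
After iteration 5: n = 4, left = 8, right = 13
After iteration 6: n = 5, left = 13, right = 21
After iteration 7: n = 6, left = 21, right = 34
Loop ends.

Final answer: 21, 34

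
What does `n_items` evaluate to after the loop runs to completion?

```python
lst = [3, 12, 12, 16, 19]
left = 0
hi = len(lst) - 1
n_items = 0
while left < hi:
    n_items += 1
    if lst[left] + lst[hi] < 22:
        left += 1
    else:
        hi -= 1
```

Let's trace through this code step by step.

Initialize: lst = [3, 12, 12, 16, 19]
Initialize: left = 0
Initialize: hi = 4
Initialize: n_items = 0
Entering loop: while left < hi:
After iteration 1: left = 0, hi = 3, n_items = 1
After iteration 2: left = 1, hi = 3, n_items = 2
After iteration 3: left = 1, hi = 2, n_items = 3
After iteration 4: left = 1, hi = 1, n_items = 4
Loop ends.

Final answer: 4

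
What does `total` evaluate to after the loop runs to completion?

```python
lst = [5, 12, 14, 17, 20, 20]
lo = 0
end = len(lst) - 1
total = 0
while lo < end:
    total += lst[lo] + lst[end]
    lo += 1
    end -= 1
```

Let's trace through this code step by step.

Initialize: lst = [5, 12, 14, 17, 20, 20]
Initialize: lo = 0
Initialize: end = 5
Initialize: total = 0
Entering loop: while lo < end:
After iteration 1: lo = 1, end = 4, total = 25
After iteration 2: lo = 2, end = 3, total = 57
After iteration 3: lo = 3, end = 2, total = 88
Loop ends.

Final answer: 88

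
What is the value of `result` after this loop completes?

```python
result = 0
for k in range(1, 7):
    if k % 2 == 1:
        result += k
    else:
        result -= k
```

Let's trace through this code step by step.

Initialize: result = 0
Entering loop: for k in range(1, 7):
After iteration 1: k = 1, result = 1
After iteration 2: k = 2, result = -1
After iteration 3: k = 3, result = 2
After iteration 4: k = 4, result = -2
After iteration 5: k = 5, result = 3
After iteration 6: k = 6, result = -3
Loop ends.

Final answer: -3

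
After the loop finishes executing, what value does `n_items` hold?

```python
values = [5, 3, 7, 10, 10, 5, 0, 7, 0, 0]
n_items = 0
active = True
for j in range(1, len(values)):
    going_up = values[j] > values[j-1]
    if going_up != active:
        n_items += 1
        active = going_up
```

Let's trace through this code step by step.

Initialize: values = [5, 3, 7, 10, 10, 5, 0, 7, 0, 0]
Initialize: n_items = 0
Initialize: active = True
Entering loop: for j in range(1, len(values)):
After iteration 1: j = 1, n_items = 1, active = False, going_up = False
After iteration 2: j = 2, n_items = 2, active = True, going_up = True
After iteration 3: j = 3, n_items = 2, active = True, going_up = True
After iteration 4: j = 4, n_items = 3, active = False, going_up = False
After iteration 5: j = 5, n_items = 3, active = False, going_up = False
After iteration 6: j = 6, n_items = 3, active = False, going_up = False
After iteration 7: j = 7, n_items = 4, active = True, going_up = True
After iteration 8: j = 8, n_items = 5, active = False, going_up = False
After iteration 9: j = 9, n_items = 5, active = False, going_up = False
Loop ends.

Final answer: 5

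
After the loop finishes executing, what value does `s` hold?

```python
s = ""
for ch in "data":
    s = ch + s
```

Let's trace through this code step by step.

Initialize: s = ''
Entering loop: for ch in "data":
After iteration 1: ch = 'd', s = 'd'
After iteration 2: ch = 'a', s = 'ad'
After iteration 3: ch = 't', s = 'tad'
After iteration 4: ch = 'a', s = 'atad'
Loop ends.

Final answer: 'atad'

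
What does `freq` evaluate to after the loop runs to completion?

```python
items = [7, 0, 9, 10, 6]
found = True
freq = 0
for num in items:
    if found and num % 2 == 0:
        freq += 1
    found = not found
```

Let's trace through this code step by step.

Initialize: items = [7, 0, 9, 10, 6]
Initialize: found = True
Initialize: freq = 0
Entering loop: for num in items:
After iteration 1: num = 7, found = False, freq = 0
After iteration 2: num = 0, found = True, freq = 0
After iteration 3: num = 9, found = False, freq = 0
After iteration 4: num = 10, found = True, freq = 0
After iteration 5: num = 6, found = False, freq = 1
Loop ends.

Final answer: 1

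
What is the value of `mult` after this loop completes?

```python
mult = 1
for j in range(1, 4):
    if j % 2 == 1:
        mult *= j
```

Let's trace through this code step by step.

Initialize: mult = 1
Entering loop: for j in range(1, 4):
After iteration 1: j = 1, mult = 1
After iteration 2: j = 2, mult = 1
After iteration 3: j = 3, mult = 3
Loop ends.

Final answer: 3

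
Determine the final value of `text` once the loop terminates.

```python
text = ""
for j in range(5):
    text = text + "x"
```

Let's trace through this code step by step.

Initialize: text = ''
Entering loop: for j in range(5):
After iteration 1: j = 0, text = 'x'
After iteration 2: j = 1, text = 'xx'
After iteration 3: j = 2, text = 'xxx'
After iteration 4: j = 3, text = 'xxxx'
After iteration 5: j = 4, text = 'xxxxx'
Loop ends.

Final answer: 'xxxxx'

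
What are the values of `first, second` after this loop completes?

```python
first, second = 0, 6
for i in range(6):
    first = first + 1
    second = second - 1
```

Let's trace through this code step by step.

Initialize: first = 0
Initialize: second = 6
Entering loop: for i in range(6):
After iteration 1: i = 0, first = 1, second = 5
After iteration 2: i = 1, first = 2, second = 4
After iteration 3: i = 2, first = 3, second = 3
After iteration 4: i = 3, first = 4, second = 2
After iteration 5: i = 4, first = 5, second = 1
After iteration 6: i = 5, first = 6, second = 0
Loop ends.

Final answer: 6, 0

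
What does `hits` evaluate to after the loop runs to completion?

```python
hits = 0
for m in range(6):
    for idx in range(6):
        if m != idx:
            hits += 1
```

Let's trace through this code step by step.

Initialize: hits = 0
Entering loop: for m in range(6):
After iteration 1: m = 0, hits = 5
After iteration 2: m = 1, hits = 10
After iteration 3: m = 2, hits = 15
After iteration 4: m = 3, hits = 20
After iteration 5: m = 4, hits = 25
After iteration 6: m = 5, hits = 30
Loop ends.

Final answer: 30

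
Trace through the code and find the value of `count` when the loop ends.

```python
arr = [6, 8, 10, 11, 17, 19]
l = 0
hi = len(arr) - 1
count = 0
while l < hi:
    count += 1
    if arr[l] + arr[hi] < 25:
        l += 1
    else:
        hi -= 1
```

Let's trace through this code step by step.

Initialize: arr = [6, 8, 10, 11, 17, 19]
Initialize: l = 0
Initialize: hi = 5
Initialize: count = 0
Entering loop: while l < hi:
After iteration 1: l = 0, hi = 4, count = 1
After iteration 2: l = 1, hi = 4, count = 2
After iteration 3: l = 1, hi = 3, count = 3
After iteration 4: l = 2, hi = 3, count = 4
After iteration 5: l = 3, hi = 3, count = 5
Loop ends.

Final answer: 5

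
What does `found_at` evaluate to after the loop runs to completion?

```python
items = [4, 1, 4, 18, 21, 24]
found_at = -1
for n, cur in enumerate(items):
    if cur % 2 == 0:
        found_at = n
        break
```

Let's trace through this code step by step.

Initialize: items = [4, 1, 4, 18, 21, 24]
Initialize: found_at = -1
Entering loop: for n, cur in enumerate(items):
After iteration 1: n = 0, cur = 4, found_at = 0
Loop ends.

Final answer: 0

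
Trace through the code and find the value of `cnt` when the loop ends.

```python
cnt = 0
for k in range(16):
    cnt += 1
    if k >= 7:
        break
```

Let's trace through this code step by step.

Initialize: cnt = 0
Entering loop: for k in range(16):
After iteration 1: k = 0, cnt = 1
After iteration 2: k = 1, cnt = 2
After iteration 3: k = 2, cnt = 3
After iteration 4: k = 3, cnt = 4
After iteration 5: k = 4, cnt = 5
After iteration 6: k = 5, cnt = 6
After iteration 7: k = 6, cnt = 7
After iteration 8: k = 7, cnt = 8
Loop ends.

Final answer: 8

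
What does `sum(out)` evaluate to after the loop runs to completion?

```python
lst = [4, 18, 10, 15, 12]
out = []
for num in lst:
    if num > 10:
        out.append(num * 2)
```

Let's trace through this code step by step.

Initialize: lst = [4, 18, 10, 15, 12]
Initialize: out = []
Entering loop: for num in lst:
After iteration 1: num = 4, out = []
After iteration 2: num = 18, out = [36]
After iteration 3: num = 10, out = [36]
After iteration 4: num = 15, out = [36, 30]
After iteration 5: num = 12, out = [36, 30, 24]
Loop ends.
sum(out) = 90

Final answer: 90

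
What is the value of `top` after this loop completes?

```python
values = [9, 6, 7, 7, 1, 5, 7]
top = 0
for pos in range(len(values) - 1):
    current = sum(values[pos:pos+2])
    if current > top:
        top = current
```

Let's trace through this code step by step.

Initialize: values = [9, 6, 7, 7, 1, 5, 7]
Initialize: top = 0
Entering loop: for pos in range(len(values) - 1):
After iteration 1: pos = 0, top = 15, current = 15
After iteration 2: pos = 1, top = 15, current = 13
After iteration 3: pos = 2, top = 15, current = 14
After iteration 4: pos = 3, top = 15, current = 8
After iteration 5: pos = 4, top = 15, current = 6
After iteration 6: pos = 5, top = 15, current = 12
Loop ends.

Final answer: 15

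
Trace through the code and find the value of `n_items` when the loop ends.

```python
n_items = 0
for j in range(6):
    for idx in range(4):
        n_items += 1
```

Let's trace through this code step by step.

Initialize: n_items = 0
Entering loop: for j in range(6):
After iteration 1: j = 0, n_items = 4
After iteration 2: j = 1, n_items = 8
After iteration 3: j = 2, n_items = 12
After iteration 4: j = 3, n_items = 16
After iteration 5: j = 4, n_items = 20
After iteration 6: j = 5, n_items = 24
Loop ends.

Final answer: 24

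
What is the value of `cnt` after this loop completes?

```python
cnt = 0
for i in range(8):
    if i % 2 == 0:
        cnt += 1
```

Let's trace through this code step by step.

Initialize: cnt = 0
Entering loop: for i in range(8):
After iteration 1: i = 0, cnt = 1
After iteration 2: i = 1, cnt = 1
After iteration 3: i = 2, cnt = 2
After iteration 4: i = 3, cnt = 2
After iteration 5: i = 4, cnt = 3
After iteration 6: i = 5, cnt = 3
After iteration 7: i = 6, cnt = 4
After iteration 8: i = 7, cnt = 4
Loop ends.

Final answer: 4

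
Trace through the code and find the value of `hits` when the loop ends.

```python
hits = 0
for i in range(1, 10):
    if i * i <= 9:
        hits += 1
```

Let's trace through this code step by step.

Initialize: hits = 0
Entering loop: for i in range(1, 10):
After iteration 1: i = 1, hits = 1
After iteration 2: i = 2, hits = 2
After iteration 3: i = 3, hits = 3
After iteration 4: i = 4, hits = 3
After iteration 5: i = 5, hits = 3
After iteration 6: i = 6, hits = 3
After iteration 7: i = 7, hits = 3
After iteration 8: i = 8, hits = 3
After iteration 9: i = 9, hits = 3
Loop ends.

Final answer: 3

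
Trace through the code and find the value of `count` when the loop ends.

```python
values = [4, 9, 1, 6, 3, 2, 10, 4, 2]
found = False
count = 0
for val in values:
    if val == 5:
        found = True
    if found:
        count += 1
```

Let's trace through this code step by step.

Initialize: values = [4, 9, 1, 6, 3, 2, 10, 4, 2]
Initialize: found = False
Initialize: count = 0
Entering loop: for val in values:
After iteration 1: val = 4, count = 0
After iteration 2: val = 9, count = 0
After iteration 3: val = 1, count = 0
After iteration 4: val = 6, count = 0
After iteration 5: val = 3, count = 0
After iteration 6: val = 2, count = 0
After iteration 7: val = 10, count = 0
After iteration 8: val = 4, count = 0
After iteration 9: val = 2, count = 0
Loop ends.

Final answer: 0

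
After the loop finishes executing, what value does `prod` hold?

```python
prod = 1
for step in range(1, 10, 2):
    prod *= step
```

Let's trace through this code step by step.

Initialize: prod = 1
Entering loop: for step in range(1, 10, 2):
After iteration 1: step = 1, prod = 1
After iteration 2: step = 3, prod = 3
After iteration 3: step = 5, prod = 15
After iteration 4: step = 7, prod = 105
After iteration 5: step = 9, prod = 945
Loop ends.

Final answer: 945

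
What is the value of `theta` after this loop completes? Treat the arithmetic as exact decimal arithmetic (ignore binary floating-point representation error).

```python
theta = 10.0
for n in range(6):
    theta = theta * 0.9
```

Let's trace through this code step by step.

Initialize: theta = 10.0
Entering loop: for n in range(6):
After iteration 1: n = 0, theta = 9.0
After iteration 2: n = 1, theta = 8.1
After iteration 3: n = 2, theta = 7.29
After iteration 4: n = 3, theta = 6.561
After iteration 5: n = 4, theta = 5.9049
After iteration 6: n = 5, theta = 5.31441
Loop ends.

Final answer: 5.31441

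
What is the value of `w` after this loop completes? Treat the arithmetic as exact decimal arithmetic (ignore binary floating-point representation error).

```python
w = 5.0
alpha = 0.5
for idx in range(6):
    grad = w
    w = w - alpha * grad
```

Let's trace through this code step by step.

Initialize: w = 5.0
Initialize: alpha = 0.5
Entering loop: for idx in range(6):
After iteration 1: idx = 0, w = 2.5, grad = 5.0
After iteration 2: idx = 1, w = 1.25, grad = 2.5
After iteration 3: idx = 2, w = 0.625, grad = 1.25
After iteration 4: idx = 3, w = 0.3125, grad = 0.625
After iteration 5: idx = 4, w = 0.15625, grad = 0.3125
After iteration 6: idx = 5, w = 0.078125, grad = 0.15625
Loop ends.

Final answer: 0.078125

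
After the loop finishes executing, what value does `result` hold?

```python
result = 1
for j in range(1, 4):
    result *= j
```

Let's trace through this code step by step.

Initialize: result = 1
Entering loop: for j in range(1, 4):
After iteration 1: j = 1, result = 1
After iteration 2: j = 2, result = 2
After iteration 3: j = 3, result = 6
Loop ends.

Final answer: 6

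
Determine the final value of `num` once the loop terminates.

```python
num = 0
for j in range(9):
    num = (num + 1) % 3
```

Let's trace through this code step by step.

Initialize: num = 0
Entering loop: for j in range(9):
After iteration 1: j = 0, num = 1
After iteration 2: j = 1, num = 2
After iteration 3: j = 2, num = 0
After iteration 4: j = 3, num = 1
After iteration 5: j = 4, num = 2
After iteration 6: j = 5, num = 0
After iteration 7: j = 6, num = 1
After iteration 8: j = 7, num = 2
After iteration 9: j = 8, num = 0
Loop ends.

Final answer: 0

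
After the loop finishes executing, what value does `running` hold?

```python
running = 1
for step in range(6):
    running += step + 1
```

Let's trace through this code step by step.

Initialize: running = 1
Entering loop: for step in range(6):
After iteration 1: step = 0, running = 2
After iteration 2: step = 1, running = 4
After iteration 3: step = 2, running = 7
After iteration 4: step = 3, running = 11
After iteration 5: step = 4, running = 16
After iteration 6: step = 5, running = 22
Loop ends.

Final answer: 22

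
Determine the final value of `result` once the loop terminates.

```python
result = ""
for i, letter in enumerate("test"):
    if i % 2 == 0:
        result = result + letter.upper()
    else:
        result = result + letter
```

Let's trace through this code step by step.

Initialize: result = ''
Entering loop: for i, letter in enumerate("test"):
After iteration 1: i = 0, letter = 't', result = 'T'
After iteration 2: i = 1, letter = 'e', result = 'Te'
After iteration 3: i = 2, letter = 's', result = 'TeS'
After iteration 4: i = 3, letter = 't', result = 'TeSt'
Loop ends.

Final answer: 'TeSt'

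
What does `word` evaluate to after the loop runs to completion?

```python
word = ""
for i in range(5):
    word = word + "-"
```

Let's trace through this code step by step.

Initialize: word = ''
Entering loop: for i in range(5):
After iteration 1: i = 0, word = '-'
After iteration 2: i = 1, word = '--'
After iteration 3: i = 2, word = '---'
After iteration 4: i = 3, word = '----'
After iteration 5: i = 4, word = '-----'
Loop ends.

Final answer: '-----'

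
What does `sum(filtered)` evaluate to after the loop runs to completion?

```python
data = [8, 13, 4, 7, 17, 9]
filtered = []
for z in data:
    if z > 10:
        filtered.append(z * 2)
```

Let's trace through this code step by step.

Initialize: data = [8, 13, 4, 7, 17, 9]
Initialize: filtered = []
Entering loop: for z in data:
After iteration 1: z = 8, filtered = []
After iteration 2: z = 13, filtered = [26]
After iteration 3: z = 4, filtered = [26]
After iteration 4: z = 7, filtered = [26]
After iteration 5: z = 17, filtered = [26, 34]
After iteration 6: z = 9, filtered = [26, 34]
Loop ends.
sum(filtered) = 60

Final answer: 60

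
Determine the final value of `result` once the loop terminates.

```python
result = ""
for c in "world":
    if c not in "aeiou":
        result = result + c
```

Let's trace through this code step by step.

Initialize: result = ''
Entering loop: for c in "world":
After iteration 1: c = 'w', result = 'w'
After iteration 2: c = 'o', result = 'w'
After iteration 3: c = 'r', result = 'wr'
After iteration 4: c = 'l', result = 'wrl'
After iteration 5: c = 'd', result = 'wrld'
Loop ends.

Final answer: 'wrld'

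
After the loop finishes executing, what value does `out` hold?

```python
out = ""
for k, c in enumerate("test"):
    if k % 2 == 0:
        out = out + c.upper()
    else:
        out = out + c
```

Let's trace through this code step by step.

Initialize: out = ''
Entering loop: for k, c in enumerate("test"):
After iteration 1: k = 0, c = 't', out = 'T'
After iteration 2: k = 1, c = 'e', out = 'Te'
After iteration 3: k = 2, c = 's', out = 'TeS'
After iteration 4: k = 3, c = 't', out = 'TeSt'
Loop ends.

Final answer: 'TeSt'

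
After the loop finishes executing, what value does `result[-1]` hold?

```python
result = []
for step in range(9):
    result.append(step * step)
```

Let's trace through this code step by step.

Initialize: result = []
Entering loop: for step in range(9):
After iteration 1: step = 0, result = [0]
After iteration 2: step = 1, result = [0, 1]
After iteration 3: step = 2, result = [0, 1, 4]
After iteration 4: step = 3, result = [0, 1, 4, 9]
After iteration 5: step = 4, result = [0, 1, 4, 9, 16]
After iteration 6: step = 5, result = [0, 1, 4, 9, 16, 25]
After iteration 7: step = 6, result = [0, 1, 4, 9, 16, 25, 36]
After iteration 8: step = 7, result = [0, 1, 4, 9, 16, 25, 36, 49]
After iteration 9: step = 8, result = [0, 1, 4, 9, 16, 25, 36, 49, 64]
Loop ends.
result[-1] = 64

Final answer: 64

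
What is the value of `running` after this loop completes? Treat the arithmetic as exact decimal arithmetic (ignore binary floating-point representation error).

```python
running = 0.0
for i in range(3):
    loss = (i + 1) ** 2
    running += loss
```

Let's trace through this code step by step.

Initialize: running = 0.0
Entering loop: for i in range(3):
After iteration 1: i = 0, running = 1.0, loss = 1
After iteration 2: i = 1, running = 5.0, loss = 4
After iteration 3: i = 2, running = 14.0, loss = 9
Loop ends.

Final answer: 14.0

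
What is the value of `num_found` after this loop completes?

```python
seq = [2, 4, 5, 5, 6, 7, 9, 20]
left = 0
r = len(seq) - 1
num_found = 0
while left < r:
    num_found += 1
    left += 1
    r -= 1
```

Let's trace through this code step by step.

Initialize: seq = [2, 4, 5, 5, 6, 7, 9, 20]
Initialize: left = 0
Initialize: r = 7
Initialize: num_found = 0
Entering loop: while left < r:
After iteration 1: left = 1, r = 6, num_found = 1
After iteration 2: left = 2, r = 5, num_found = 2
After iteration 3: left = 3, r = 4, num_found = 3
After iteration 4: left = 4, r = 3, num_found = 4
Loop ends.

Final answer: 4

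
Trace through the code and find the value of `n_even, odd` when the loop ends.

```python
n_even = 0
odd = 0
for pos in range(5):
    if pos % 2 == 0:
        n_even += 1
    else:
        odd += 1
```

Let's trace through this code step by step.

Initialize: n_even = 0
Initialize: odd = 0
Entering loop: for pos in range(5):
After iteration 1: pos = 0, n_even = 1, odd = 0
After iteration 2: pos = 1, n_even = 1, odd = 1
After iteration 3: pos = 2, n_even = 2, odd = 1
After iteration 4: pos = 3, n_even = 2, odd = 2
After iteration 5: pos = 4, n_even = 3, odd = 2
Loop ends.

Final answer: 3, 2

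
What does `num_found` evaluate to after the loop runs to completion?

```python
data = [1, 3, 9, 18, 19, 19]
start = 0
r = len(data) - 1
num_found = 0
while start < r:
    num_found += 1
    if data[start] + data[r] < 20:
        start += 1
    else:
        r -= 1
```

Let's trace through this code step by step.

Initialize: data = [1, 3, 9, 18, 19, 19]
Initialize: start = 0
Initialize: r = 5
Initialize: num_found = 0
Entering loop: while start < r:
After iteration 1: start = 0, r = 4, num_found = 1
After iteration 2: start = 0, r = 3, num_found = 2
After iteration 3: start = 1, r = 3, num_found = 3
After iteration 4: start = 1, r = 2, num_found = 4
After iteration 5: start = 2, r = 2, num_found = 5
Loop ends.

Final answer: 5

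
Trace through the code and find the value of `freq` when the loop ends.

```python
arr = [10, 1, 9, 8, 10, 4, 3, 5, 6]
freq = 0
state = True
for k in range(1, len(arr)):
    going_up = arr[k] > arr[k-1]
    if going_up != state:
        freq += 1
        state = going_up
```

Let's trace through this code step by step.

Initialize: arr = [10, 1, 9, 8, 10, 4, 3, 5, 6]
Initialize: freq = 0
Initialize: state = True
Entering loop: for k in range(1, len(arr)):
After iteration 1: k = 1, freq = 1, state = False, going_up = False
After iteration 2: k = 2, freq = 2, state = True, going_up = True
After iteration 3: k = 3, freq = 3, state = False, going_up = False
After iteration 4: k = 4, freq = 4, state = True, going_up = True
After iteration 5: k = 5, freq = 5, state = False, going_up = False
After iteration 6: k = 6, freq = 5, state = False, going_up = False
After iteration 7: k = 7, freq = 6, state = True, going_up = True
After iteration 8: k = 8, freq = 6, state = True, going_up = True
Loop ends.

Final answer: 6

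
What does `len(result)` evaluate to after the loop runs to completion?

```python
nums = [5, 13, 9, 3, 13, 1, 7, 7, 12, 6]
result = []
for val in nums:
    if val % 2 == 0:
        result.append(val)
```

Let's trace through this code step by step.

Initialize: nums = [5, 13, 9, 3, 13, 1, 7, 7, 12, 6]
Initialize: result = []
Entering loop: for val in nums:
After iteration 1: val = 5, result = []
After iteration 2: val = 13, result = []
After iteration 3: val = 9, result = []
After iteration 4: val = 3, result = []
After iteration 5: val = 13, result = []
After iteration 6: val = 1, result = []
After iteration 7: val = 7, result = []
After iteration 8: val = 7, result = []
After iteration 9: val = 12, result = [12]
After iteration 10: val = 6, result = [12, 6]
Loop ends.
len(result) = 2

Final answer: 2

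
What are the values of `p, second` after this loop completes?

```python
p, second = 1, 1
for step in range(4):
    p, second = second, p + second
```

Let's trace through this code step by step.

Initialize: p = 1
Initialize: second = 1
Entering loop: for step in range(4):
After iteration 1: step = 0, p = 1, second = 2
After iteration 2: step = 1, p = 2, second = 3
After iteration 3: step = 2, p = 3, second = 5
After iteration 4: step = 3, p = 5, second = 8
Loop ends.

Final answer: 5, 8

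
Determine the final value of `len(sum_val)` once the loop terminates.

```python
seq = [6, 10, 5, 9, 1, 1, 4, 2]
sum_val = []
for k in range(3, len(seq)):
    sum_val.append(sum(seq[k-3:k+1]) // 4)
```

Let's trace through this code step by step.

Initialize: seq = [6, 10, 5, 9, 1, 1, 4, 2]
Initialize: sum_val = []
Entering loop: for k in range(3, len(seq)):
After iteration 1: k = 3, sum_val = [7]
After iteration 2: k = 4, sum_val = [7, 6]
After iteration 3: k = 5, sum_val = [7, 6, 4]
After iteration 4: k = 6, sum_val = [7, 6, 4, 3]
After iteration 5: k = 7, sum_val = [7, 6, 4, 3, 2]
Loop ends.
len(sum_val) = 5

Final answer: 5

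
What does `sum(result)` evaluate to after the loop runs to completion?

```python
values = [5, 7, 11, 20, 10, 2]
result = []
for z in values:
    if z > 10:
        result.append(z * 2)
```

Let's trace through this code step by step.

Initialize: values = [5, 7, 11, 20, 10, 2]
Initialize: result = []
Entering loop: for z in values:
After iteration 1: z = 5, result = []
After iteration 2: z = 7, result = []
After iteration 3: z = 11, result = [22]
After iteration 4: z = 20, result = [22, 40]
After iteration 5: z = 10, result = [22, 40]
After iteration 6: z = 2, result = [22, 40]
Loop ends.
sum(result) = 62

Final answer: 62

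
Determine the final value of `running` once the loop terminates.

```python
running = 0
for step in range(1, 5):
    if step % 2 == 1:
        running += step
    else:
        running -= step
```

Let's trace through this code step by step.

Initialize: running = 0
Entering loop: for step in range(1, 5):
After iteration 1: step = 1, running = 1
After iteration 2: step = 2, running = -1
After iteration 3: step = 3, running = 2
After iteration 4: step = 4, running = -2
Loop ends.

Final answer: -2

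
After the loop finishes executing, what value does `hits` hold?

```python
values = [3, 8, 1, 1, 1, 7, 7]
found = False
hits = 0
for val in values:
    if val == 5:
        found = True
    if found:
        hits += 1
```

Let's trace through this code step by step.

Initialize: values = [3, 8, 1, 1, 1, 7, 7]
Initialize: found = False
Initialize: hits = 0
Entering loop: for val in values:
After iteration 1: val = 3, hits = 0
After iteration 2: val = 8, hits = 0
After iteration 3: val = 1, hits = 0
After iteration 4: val = 1, hits = 0
After iteration 5: val = 1, hits = 0
After iteration 6: val = 7, hits = 0
After iteration 7: val = 7, hits = 0
Loop ends.

Final answer: 0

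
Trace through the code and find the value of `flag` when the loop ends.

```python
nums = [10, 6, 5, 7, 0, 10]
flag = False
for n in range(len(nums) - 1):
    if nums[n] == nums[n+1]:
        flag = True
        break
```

Let's trace through this code step by step.

Initialize: nums = [10, 6, 5, 7, 0, 10]
Initialize: flag = False
Entering loop: for n in range(len(nums) - 1):
After iteration 1: n = 0, flag = False
After iteration 2: n = 1, flag = False
After iteration 3: n = 2, flag = False
After iteration 4: n = 3, flag = False
After iteration 5: n = 4, flag = False
Loop ends.

Final answer: False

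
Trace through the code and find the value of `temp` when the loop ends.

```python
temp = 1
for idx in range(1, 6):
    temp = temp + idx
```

Let's trace through this code step by step.

Initialize: temp = 1
Entering loop: for idx in range(1, 6):
After iteration 1: idx = 1, temp = 2
After iteration 2: idx = 2, temp = 4
After iteration 3: idx = 3, temp = 7
After iteration 4: idx = 4, temp = 11
After iteration 5: idx = 5, temp = 16
Loop ends.

Final answer: 16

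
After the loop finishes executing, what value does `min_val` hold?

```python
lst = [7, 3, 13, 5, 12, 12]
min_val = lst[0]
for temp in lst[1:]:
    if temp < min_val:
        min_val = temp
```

Let's trace through this code step by step.

Initialize: lst = [7, 3, 13, 5, 12, 12]
Initialize: min_val = 7
Entering loop: for temp in lst[1:]:
After iteration 1: temp = 3, min_val = 3
After iteration 2: temp = 13, min_val = 3
After iteration 3: temp = 5, min_val = 3
After iteration 4: temp = 12, min_val = 3
After iteration 5: temp = 12, min_val = 3
Loop ends.

Final answer: 3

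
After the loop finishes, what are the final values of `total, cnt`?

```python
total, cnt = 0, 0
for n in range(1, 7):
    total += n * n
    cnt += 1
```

Let's trace through this code step by step.

Initialize: total = 0
Initialize: cnt = 0
Entering loop: for n in range(1, 7):
After iteration 1: n = 1, total = 1, cnt = 1
After iteration 2: n = 2, total = 5, cnt = 2
After iteration 3: n = 3, total = 14, cnt = 3
After iteration 4: n = 4, total = 30, cnt = 4
After iteration 5: n = 5, total = 55, cnt = 5
After iteration 6: n = 6, total = 91, cnt = 6
Loop ends.

Final answer: 91, 6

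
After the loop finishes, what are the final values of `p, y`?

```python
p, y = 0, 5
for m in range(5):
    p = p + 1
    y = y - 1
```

Let's trace through this code step by step.

Initialize: p = 0
Initialize: y = 5
Entering loop: for m in range(5):
After iteration 1: m = 0, p = 1, y = 4
After iteration 2: m = 1, p = 2, y = 3
After iteration 3: m = 2, p = 3, y = 2
After iteration 4: m = 3, p = 4, y = 1
After iteration 5: m = 4, p = 5, y = 0
Loop ends.

Final answer: 5, 0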